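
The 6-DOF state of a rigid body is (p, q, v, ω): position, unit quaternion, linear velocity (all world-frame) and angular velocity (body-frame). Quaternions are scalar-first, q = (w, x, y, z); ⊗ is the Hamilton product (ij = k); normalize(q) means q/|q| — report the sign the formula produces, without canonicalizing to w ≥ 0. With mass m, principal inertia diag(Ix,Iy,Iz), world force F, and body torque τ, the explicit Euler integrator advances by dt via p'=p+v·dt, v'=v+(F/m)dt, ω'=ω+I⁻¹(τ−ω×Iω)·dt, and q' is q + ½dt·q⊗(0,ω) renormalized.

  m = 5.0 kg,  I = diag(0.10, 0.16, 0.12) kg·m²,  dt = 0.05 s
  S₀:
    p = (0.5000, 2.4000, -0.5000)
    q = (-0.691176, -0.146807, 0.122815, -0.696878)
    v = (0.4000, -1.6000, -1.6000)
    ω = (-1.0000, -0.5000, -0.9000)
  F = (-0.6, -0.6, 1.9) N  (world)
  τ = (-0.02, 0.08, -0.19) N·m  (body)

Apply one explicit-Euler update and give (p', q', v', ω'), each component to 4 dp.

p + v·dt = (0.5200, 2.3200, -0.5800)
v' = v + a·dt = (0.3940, -1.6060, -1.5810)
α = I⁻¹(τ − ω×Iω) = (-0.0200, 0.6125, -1.8333)
new body rate ω' = (-1.0010, -0.4694, -0.9917)
2q̇ = q⊗(0,ω) = (-0.7125897, 0.2322035, 0.9103397, 0.8182769)
updated quaternion q' = (-0.7085, -0.1409, 0.1455, -0.6760)

p' = (0.5200, 2.3200, -0.5800)
q' = (-0.7085, -0.1409, 0.1455, -0.6760)
v' = (0.3940, -1.6060, -1.5810)
ω' = (-1.0010, -0.4694, -0.9917)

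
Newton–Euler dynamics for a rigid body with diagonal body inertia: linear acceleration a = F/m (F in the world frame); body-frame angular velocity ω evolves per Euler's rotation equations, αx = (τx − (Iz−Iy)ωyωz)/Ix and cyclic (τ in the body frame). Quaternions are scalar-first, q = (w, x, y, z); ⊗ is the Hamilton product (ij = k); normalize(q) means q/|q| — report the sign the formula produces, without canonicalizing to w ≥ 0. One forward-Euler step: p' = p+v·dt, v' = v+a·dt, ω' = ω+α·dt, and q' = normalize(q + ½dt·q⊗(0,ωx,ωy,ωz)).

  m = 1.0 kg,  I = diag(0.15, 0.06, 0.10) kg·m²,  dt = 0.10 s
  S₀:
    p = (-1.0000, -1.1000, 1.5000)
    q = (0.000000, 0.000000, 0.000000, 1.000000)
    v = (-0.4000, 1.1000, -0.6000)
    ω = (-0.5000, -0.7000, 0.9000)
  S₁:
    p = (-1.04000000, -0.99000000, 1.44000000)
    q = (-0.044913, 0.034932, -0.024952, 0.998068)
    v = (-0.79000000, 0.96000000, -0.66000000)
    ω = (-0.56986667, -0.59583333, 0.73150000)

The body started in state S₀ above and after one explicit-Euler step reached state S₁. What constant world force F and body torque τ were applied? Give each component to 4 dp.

F = (-3.9000, -1.4000, -0.6000)
τ = (-0.1300, 0.0400, -0.2000)

velocity change Δv = (-0.39000000, -0.14000000, -0.06000000)
F = m·Δv/dt = (-3.9000, -1.4000, -0.6000)
ω₁ − ω₀ = (-0.06986667, 0.10416667, -0.16850000)
gyro term ω₀×Iω₀ = (-0.0252, -0.0225, -0.0315)
I·α + gyro = (-0.1300, 0.0400, -0.2000)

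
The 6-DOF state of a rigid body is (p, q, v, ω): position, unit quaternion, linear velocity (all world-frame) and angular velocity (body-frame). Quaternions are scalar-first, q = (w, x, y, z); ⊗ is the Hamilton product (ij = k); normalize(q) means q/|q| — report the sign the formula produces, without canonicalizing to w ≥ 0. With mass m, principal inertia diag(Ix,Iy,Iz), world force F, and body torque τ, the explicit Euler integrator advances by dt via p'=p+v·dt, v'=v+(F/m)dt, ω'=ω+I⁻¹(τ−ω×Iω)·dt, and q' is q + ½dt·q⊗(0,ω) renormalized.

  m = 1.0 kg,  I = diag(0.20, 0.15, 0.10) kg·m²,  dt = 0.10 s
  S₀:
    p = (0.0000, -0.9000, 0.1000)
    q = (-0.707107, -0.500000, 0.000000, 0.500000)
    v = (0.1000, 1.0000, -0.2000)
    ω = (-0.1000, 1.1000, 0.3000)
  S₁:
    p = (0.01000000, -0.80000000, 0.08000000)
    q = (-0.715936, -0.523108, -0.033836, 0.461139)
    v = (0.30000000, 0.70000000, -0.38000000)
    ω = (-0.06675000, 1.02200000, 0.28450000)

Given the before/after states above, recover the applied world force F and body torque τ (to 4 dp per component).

F = (2.0000, -3.0000, -1.8000)
τ = (0.0500, -0.1200, -0.0100)

v₁ − v₀ = (0.20000000, -0.30000000, -0.18000000)
applied force F = (2.0000, -3.0000, -1.8000)
Δω = ω₁−ω₀ = (0.03325000, -0.07800000, -0.01550000)
precession coupling = (-0.0165, -0.0030, 0.0055)
τ = I·(Δω/dt) + ω₀×(Iω₀) = (0.0500, -0.1200, -0.0100)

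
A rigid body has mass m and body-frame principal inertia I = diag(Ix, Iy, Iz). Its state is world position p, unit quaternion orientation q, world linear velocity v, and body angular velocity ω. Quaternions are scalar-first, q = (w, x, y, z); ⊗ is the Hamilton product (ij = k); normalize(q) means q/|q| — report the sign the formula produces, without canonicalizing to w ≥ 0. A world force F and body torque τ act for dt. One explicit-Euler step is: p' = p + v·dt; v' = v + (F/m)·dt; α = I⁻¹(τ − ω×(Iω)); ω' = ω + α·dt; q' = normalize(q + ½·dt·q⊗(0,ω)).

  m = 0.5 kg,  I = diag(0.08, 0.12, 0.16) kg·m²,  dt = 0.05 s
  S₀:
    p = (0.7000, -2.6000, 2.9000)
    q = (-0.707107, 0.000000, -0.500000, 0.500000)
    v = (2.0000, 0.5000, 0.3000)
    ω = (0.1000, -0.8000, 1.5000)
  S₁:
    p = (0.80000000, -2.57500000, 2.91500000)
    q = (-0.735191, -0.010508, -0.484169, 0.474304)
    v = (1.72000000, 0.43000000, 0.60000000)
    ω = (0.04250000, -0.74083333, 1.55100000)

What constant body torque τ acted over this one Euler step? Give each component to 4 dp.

Δω = ω₁−ω₀ = (-0.05750000, 0.05916667, 0.05100000)
I·α + gyro = (-0.1400, 0.1300, 0.1600)

τ = (-0.1400, 0.1300, 0.1600)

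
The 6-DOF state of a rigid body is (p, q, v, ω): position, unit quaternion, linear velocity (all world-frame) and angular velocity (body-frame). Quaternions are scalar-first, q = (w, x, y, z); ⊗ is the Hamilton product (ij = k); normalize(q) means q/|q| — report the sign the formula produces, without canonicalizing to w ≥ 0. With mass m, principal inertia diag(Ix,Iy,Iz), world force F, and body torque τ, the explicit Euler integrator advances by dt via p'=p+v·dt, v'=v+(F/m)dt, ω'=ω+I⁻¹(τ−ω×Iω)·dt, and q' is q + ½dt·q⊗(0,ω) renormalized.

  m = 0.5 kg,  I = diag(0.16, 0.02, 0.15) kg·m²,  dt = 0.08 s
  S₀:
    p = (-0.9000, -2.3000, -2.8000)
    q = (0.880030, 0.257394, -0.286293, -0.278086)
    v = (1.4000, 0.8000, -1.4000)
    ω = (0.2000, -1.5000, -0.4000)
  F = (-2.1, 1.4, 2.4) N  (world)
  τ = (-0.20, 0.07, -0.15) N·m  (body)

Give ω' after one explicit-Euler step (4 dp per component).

ω×(Iω) gyroscopic = (0.0780, -0.0008, 0.0420)
(τ − ω×Iω)/I = (-1.7375, 3.5400, -1.2800)
ω' = ω + α·dt = (0.0610, -1.2168, -0.5024)

ω' = (0.0610, -1.2168, -0.5024)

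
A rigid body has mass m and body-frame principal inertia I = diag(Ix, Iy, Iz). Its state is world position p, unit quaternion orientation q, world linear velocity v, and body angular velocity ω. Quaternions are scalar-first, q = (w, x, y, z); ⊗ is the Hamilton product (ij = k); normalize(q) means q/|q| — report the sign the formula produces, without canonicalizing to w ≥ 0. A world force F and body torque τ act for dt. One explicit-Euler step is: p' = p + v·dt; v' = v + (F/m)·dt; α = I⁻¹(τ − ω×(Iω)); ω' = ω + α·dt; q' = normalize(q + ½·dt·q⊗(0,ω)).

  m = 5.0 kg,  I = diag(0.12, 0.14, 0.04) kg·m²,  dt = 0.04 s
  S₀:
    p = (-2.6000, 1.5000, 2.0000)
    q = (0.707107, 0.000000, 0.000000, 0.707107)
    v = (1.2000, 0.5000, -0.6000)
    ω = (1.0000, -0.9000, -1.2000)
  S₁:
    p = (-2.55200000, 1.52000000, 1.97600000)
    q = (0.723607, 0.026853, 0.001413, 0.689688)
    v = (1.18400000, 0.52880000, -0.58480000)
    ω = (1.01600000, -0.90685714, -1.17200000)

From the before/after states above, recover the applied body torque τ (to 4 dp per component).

τ = (-0.0600, -0.1200, 0.0100)

ω₁ − ω₀ = (0.01600000, -0.00685714, 0.02800000)
ω₀×(Iω₀) = (-0.1080, -0.0960, -0.0180)
τ = I·(Δω/dt) + ω₀×(Iω₀) = (-0.0600, -0.1200, 0.0100)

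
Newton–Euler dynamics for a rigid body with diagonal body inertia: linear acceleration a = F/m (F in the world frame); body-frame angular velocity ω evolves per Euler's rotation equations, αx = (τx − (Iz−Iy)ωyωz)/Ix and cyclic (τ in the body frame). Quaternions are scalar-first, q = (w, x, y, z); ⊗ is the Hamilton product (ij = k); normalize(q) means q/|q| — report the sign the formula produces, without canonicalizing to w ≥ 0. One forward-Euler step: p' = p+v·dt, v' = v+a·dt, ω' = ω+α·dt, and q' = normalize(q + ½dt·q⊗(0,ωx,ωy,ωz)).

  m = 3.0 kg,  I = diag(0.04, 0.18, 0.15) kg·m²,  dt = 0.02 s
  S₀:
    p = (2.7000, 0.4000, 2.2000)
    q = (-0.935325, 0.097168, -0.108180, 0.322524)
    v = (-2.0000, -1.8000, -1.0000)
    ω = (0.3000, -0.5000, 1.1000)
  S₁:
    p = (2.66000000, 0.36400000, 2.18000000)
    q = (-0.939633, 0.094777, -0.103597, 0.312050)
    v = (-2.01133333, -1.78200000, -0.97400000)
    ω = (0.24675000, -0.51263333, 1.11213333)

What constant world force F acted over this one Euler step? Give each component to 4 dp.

F = (-1.7000, 2.7000, 3.9000)

velocity change Δv = (-0.01133333, 0.01800000, 0.02600000)
m·(v₁−v₀)/dt = (-1.7000, 2.7000, 3.9000)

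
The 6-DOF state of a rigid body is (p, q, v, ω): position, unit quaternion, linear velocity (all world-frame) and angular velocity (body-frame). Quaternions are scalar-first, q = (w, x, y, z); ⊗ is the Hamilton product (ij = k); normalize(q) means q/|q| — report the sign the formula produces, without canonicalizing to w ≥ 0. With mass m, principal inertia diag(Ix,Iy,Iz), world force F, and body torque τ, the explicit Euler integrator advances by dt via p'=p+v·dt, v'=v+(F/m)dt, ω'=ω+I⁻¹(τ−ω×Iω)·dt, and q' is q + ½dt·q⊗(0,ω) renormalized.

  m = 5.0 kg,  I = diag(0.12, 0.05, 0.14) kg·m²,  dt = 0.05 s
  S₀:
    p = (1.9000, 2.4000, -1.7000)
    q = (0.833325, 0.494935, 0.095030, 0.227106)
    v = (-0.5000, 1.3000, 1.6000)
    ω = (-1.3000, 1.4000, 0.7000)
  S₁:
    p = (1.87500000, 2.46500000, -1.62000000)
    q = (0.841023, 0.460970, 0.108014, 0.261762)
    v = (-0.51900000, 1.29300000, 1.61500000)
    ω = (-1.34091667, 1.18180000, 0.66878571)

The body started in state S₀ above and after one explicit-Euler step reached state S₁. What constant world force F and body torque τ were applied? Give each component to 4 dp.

F = (-1.9000, -0.7000, 1.5000)
τ = (-0.0100, -0.2000, 0.0400)

Δv = v₁−v₀ = (-0.01900000, -0.00700000, 0.01500000)
m·(v₁−v₀)/dt = (-1.9000, -0.7000, 1.5000)
ω₁ − ω₀ = (-0.04091667, -0.21820000, -0.03121429)
gyro term ω₀×Iω₀ = (0.0882, 0.0182, 0.1274)
τ = I·(Δω/dt) + ω₀×(Iω₀) = (-0.0100, -0.2000, 0.0400)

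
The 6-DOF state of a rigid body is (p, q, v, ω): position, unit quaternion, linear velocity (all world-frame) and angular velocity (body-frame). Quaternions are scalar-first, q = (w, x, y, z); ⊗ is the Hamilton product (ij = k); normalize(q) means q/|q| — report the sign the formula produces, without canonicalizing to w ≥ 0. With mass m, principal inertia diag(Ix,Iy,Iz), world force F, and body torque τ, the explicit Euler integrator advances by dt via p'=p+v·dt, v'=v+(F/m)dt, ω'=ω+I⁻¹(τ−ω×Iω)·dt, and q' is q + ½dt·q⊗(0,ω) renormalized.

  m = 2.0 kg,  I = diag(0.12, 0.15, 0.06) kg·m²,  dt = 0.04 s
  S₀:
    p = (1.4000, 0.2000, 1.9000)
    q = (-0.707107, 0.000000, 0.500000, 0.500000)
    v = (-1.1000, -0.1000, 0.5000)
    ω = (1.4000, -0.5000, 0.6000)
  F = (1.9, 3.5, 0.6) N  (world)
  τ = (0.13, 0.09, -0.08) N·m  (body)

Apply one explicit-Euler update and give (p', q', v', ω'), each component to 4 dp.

p' = (1.3560, 0.1960, 1.9200)
q' = (-0.7077, -0.0088, 0.5208, 0.4773)
v' = (-1.0620, -0.0300, 0.5120)
ω' = (1.4343, -0.4894, 0.5607)

a = F/m = (0.9500, 1.7500, 0.3000)
new position p' = (1.3560, 0.1960, 1.9200)
v' = v + a·dt = (-1.0620, -0.0300, 0.5120)
angular accel α = (0.8583, 0.2640, -0.9833)
new body rate ω' = (1.4343, -0.4894, 0.5607)
q⊗(0,ω) = (-0.0500000, -0.4399498, 1.0535535, -1.1242642)
q' = normalize(q + ½dt·q⊗(0,ω)) = (-0.7077, -0.0088, 0.5208, 0.4773)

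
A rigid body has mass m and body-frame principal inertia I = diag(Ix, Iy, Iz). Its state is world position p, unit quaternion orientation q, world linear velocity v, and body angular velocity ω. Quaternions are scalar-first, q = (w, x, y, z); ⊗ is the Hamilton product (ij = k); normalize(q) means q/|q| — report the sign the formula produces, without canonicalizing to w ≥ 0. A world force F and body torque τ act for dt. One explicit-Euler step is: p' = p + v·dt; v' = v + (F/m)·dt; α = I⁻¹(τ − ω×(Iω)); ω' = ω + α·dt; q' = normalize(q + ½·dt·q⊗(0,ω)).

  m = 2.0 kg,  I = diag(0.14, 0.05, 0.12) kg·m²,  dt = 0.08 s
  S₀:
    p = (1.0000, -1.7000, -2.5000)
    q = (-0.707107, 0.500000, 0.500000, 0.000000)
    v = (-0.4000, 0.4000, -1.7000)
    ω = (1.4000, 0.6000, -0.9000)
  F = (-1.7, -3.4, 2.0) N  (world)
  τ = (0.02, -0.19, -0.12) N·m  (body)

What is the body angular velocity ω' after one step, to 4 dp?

ω' = (1.4330, 0.3363, -0.9296)

(τ − ω×Iω)/I = (0.4129, -3.2960, -0.3700)
new body rate ω' = (1.4330, 0.3363, -0.9296)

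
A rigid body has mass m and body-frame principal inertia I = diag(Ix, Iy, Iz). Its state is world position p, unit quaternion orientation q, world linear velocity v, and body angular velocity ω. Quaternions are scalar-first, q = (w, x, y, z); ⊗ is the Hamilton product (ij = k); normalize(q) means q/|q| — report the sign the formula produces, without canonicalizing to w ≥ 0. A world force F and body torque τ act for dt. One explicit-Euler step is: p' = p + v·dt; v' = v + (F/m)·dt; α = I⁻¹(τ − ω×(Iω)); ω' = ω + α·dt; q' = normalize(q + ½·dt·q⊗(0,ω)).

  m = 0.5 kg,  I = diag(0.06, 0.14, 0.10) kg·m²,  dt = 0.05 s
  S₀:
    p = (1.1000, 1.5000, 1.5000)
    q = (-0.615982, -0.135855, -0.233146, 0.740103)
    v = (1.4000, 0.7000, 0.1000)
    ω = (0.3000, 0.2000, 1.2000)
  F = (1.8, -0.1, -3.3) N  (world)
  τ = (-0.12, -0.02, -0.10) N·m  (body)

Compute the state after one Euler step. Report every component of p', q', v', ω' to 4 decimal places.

p' = (1.1700, 1.5350, 1.5050)
q' = (-0.6357, -0.1511, -0.2265, 0.7223)
v' = (1.5800, 0.6900, -0.2300)
ω' = (0.2080, 0.1980, 1.1476)

angular accel α = (-1.8400, -0.0400, -1.0480)
ω + α·dt = (0.2080, 0.1980, 1.1476)
Hamilton product q⊗(0,ω) = (-0.8007379, -0.6125904, 0.2618605, -0.6964056)
q + ½dt·q⊗(0,ω), renormalized = (-0.6357, -0.1511, -0.2265, 0.7223)
p' = p + v·dt = (1.1700, 1.5350, 1.5050)
v' = v + a·dt = (1.5800, 0.6900, -0.2300)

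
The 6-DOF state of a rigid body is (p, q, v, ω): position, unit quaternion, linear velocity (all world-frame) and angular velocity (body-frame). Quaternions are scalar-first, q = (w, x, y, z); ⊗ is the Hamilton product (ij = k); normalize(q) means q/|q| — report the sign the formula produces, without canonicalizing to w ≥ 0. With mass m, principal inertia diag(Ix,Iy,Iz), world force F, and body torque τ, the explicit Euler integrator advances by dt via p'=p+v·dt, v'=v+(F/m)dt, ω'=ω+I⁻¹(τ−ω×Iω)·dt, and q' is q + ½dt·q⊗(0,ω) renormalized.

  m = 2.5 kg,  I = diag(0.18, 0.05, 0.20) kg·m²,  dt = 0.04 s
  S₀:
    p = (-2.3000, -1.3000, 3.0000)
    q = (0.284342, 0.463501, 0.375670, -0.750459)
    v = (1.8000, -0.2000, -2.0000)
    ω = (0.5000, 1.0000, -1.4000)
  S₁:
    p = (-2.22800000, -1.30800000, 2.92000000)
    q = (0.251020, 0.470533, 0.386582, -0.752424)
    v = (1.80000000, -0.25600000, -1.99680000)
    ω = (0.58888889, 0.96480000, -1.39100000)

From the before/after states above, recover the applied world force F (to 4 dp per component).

velocity change Δv = (0.00000000, -0.05600000, 0.00320000)
applied force F = (0.0000, -3.5000, 0.2000)

F = (0.0000, -3.5000, 0.2000)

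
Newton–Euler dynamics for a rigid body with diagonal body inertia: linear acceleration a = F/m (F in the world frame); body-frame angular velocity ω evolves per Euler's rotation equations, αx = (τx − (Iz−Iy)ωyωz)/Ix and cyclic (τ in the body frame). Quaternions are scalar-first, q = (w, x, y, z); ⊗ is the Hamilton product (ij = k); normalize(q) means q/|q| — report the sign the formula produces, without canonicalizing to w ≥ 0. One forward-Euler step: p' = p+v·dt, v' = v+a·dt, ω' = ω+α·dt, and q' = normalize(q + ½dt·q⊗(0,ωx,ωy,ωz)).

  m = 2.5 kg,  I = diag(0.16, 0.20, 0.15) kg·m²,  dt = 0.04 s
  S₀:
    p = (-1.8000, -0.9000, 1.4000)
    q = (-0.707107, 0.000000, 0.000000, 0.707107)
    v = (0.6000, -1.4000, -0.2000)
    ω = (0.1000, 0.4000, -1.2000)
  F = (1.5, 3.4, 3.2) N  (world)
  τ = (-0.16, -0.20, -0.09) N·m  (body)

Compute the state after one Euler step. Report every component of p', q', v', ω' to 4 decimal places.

p' = (-1.7760, -0.9560, 1.3920)
q' = (-0.6899, -0.0071, -0.0042, 0.7238)
v' = (0.6240, -1.3456, -0.1488)
ω' = (0.0540, 0.3602, -1.2244)

α = I⁻¹(τ − ω×Iω) = (-1.1500, -0.9940, -0.6107)
new body rate ω' = (0.0540, 0.3602, -1.2244)
Hamilton product q⊗(0,ω) = (0.8485284, -0.3535535, -0.2121321, 0.8485284)
updated quaternion q' = (-0.6899, -0.0071, -0.0042, 0.7238)
a = (0.6000, 1.3600, 1.2800)
p + v·dt = (-1.7760, -0.9560, 1.3920)
v + (F/m)dt = (0.6240, -1.3456, -0.1488)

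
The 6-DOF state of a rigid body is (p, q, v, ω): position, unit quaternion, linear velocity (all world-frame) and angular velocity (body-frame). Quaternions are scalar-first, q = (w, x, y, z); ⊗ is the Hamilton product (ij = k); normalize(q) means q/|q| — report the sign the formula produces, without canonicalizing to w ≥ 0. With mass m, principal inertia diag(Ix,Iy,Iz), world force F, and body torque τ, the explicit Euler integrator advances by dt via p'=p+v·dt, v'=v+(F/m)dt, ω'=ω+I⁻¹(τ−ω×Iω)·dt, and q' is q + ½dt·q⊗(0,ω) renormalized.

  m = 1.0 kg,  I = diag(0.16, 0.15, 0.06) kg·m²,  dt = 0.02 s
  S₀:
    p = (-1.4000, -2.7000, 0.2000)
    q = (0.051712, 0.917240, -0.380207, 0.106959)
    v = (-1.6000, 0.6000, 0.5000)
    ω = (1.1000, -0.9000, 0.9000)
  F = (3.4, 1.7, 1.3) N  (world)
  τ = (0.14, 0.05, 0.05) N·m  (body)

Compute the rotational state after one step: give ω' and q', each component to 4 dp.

ω×(Iω) gyroscopic = (0.0729, 0.0990, 0.0099)
α = I⁻¹(τ − ω×Iω) = (0.4194, -0.3267, 0.6683)
ω + α·dt = (1.1084, -0.9065, 0.9134)
Hamilton product q⊗(0,ω) = (-1.4474134, -0.1890400, -0.7544019, -0.3607475)
q + ½dt·q⊗(0,ω), renormalized = (0.0372, 0.9152, -0.3877, 0.1033)

ω' = (1.1084, -0.9065, 0.9134)
q' = (0.0372, 0.9152, -0.3877, 0.1033)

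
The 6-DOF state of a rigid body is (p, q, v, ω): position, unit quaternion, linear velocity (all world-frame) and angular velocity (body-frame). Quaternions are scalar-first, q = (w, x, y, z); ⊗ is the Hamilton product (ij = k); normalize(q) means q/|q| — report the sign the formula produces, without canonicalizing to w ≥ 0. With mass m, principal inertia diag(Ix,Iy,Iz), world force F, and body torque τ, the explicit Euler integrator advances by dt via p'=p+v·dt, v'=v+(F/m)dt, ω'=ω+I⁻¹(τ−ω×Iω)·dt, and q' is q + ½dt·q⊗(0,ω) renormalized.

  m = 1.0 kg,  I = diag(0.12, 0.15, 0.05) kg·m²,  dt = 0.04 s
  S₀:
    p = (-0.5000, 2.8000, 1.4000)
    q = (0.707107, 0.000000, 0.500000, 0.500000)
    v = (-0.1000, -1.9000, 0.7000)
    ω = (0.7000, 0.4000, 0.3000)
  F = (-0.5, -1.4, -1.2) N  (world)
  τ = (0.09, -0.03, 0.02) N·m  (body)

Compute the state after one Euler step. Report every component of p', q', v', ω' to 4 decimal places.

p' = (-0.5040, 2.7240, 1.4280)
q' = (0.7000, 0.0089, 0.5126, 0.4972)
v' = (-0.1200, -1.9560, 0.6520)
ω' = (0.7340, 0.3881, 0.3093)

gyro term ω×Iω = (-0.0120, 0.0147, 0.0084)
angular accel α = (0.8500, -0.2980, 0.2320)
ω + α·dt = (0.7340, 0.3881, 0.3093)
q⊗(0,ω) = (-0.3500000, 0.4449749, 0.6328428, -0.1378679)
updated quaternion q' = (0.7000, 0.0089, 0.5126, 0.4972)
a = F/m = (-0.5000, -1.4000, -1.2000)
p + v·dt = (-0.5040, 2.7240, 1.4280)
v + (F/m)dt = (-0.1200, -1.9560, 0.6520)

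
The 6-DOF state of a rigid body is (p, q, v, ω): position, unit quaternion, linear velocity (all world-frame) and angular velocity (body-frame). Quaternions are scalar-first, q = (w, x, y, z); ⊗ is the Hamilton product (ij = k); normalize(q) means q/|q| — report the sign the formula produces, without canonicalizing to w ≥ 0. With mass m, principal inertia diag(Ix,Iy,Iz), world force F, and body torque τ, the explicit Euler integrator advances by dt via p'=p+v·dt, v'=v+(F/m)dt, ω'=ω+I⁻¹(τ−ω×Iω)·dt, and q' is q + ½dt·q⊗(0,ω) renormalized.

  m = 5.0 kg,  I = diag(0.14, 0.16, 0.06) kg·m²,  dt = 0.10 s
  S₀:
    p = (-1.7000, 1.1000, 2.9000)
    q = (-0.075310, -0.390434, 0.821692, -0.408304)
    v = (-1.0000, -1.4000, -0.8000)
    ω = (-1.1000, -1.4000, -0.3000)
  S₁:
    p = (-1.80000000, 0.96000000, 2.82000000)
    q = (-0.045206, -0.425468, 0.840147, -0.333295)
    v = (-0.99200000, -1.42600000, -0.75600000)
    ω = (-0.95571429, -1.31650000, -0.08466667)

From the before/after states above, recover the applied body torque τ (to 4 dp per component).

τ = (0.1600, 0.1600, 0.1600)

rate change Δω = (0.14428571, 0.08350000, 0.21533333)
applied torque τ = (0.1600, 0.1600, 0.1600)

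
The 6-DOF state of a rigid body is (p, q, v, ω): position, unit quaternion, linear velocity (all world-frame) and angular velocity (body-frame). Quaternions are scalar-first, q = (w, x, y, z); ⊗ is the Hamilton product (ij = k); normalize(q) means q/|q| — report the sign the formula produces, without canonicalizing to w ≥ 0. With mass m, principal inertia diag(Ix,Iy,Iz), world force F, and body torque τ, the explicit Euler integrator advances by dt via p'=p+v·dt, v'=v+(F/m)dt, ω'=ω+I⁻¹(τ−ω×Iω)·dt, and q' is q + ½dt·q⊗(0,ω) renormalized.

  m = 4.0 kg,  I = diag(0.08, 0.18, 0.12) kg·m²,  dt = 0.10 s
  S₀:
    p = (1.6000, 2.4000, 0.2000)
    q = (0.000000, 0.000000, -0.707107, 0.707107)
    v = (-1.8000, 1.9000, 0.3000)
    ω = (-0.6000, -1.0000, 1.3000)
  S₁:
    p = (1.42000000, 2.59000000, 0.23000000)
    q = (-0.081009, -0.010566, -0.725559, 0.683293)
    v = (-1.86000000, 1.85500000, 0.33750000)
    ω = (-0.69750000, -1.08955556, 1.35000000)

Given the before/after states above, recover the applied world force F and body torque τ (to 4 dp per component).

F = (-2.4000, -1.8000, 1.5000)
τ = (0.0000, -0.1300, 0.1200)

rate change Δω = (-0.09750000, -0.08955556, 0.05000000)
gyro term ω₀×Iω₀ = (0.0780, 0.0312, 0.0600)
I·α + gyro = (0.0000, -0.1300, 0.1200)
Δv = v₁−v₀ = (-0.06000000, -0.04500000, 0.03750000)
m·(v₁−v₀)/dt = (-2.4000, -1.8000, 1.5000)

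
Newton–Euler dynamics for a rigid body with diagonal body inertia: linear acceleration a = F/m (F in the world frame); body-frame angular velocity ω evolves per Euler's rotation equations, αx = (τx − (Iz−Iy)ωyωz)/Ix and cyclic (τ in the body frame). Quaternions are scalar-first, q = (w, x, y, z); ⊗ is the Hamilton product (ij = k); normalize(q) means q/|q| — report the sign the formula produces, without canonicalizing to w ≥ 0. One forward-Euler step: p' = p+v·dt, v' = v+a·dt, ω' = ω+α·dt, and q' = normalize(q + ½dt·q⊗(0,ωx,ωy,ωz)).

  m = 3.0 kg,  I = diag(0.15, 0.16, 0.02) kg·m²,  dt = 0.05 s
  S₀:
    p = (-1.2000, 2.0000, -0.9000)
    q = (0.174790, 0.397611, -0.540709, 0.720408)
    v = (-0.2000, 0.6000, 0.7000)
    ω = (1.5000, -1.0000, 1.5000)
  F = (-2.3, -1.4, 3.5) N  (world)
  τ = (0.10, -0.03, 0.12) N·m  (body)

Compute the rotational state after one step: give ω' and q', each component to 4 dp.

ω' = (1.4633, -1.1008, 1.8375)
q' = (0.1191, 0.4012, -0.5321, 0.7360)

angular accel α = (-0.7333, -2.0156, 6.7500)
new body rate ω' = (1.4633, -1.1008, 1.8375)
Hamilton product q⊗(0,ω) = (-2.2177375, 0.1715295, 0.3094055, 0.6756375)
q + ½dt·q⊗(0,ω), renormalized = (0.1191, 0.4012, -0.5321, 0.7360)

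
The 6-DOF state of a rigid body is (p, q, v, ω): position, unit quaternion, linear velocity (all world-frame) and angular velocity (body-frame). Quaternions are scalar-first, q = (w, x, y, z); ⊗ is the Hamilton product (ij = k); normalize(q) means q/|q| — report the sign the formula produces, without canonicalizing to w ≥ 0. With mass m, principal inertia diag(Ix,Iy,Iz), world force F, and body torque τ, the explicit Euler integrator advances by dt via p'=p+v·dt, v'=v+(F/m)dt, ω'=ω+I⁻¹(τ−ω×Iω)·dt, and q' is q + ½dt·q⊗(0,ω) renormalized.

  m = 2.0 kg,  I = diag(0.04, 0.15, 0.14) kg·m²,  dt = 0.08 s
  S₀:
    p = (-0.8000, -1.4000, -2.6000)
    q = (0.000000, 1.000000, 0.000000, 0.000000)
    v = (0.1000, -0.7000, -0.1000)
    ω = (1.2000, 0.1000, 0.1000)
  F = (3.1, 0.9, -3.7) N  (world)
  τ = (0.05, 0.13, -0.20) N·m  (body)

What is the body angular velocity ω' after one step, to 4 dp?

ω×(Iω) gyroscopic = (-0.0001, -0.0120, 0.0132)
α = I⁻¹(τ − ω×Iω) = (1.2525, 0.9467, -1.5229)
ω' = ω + α·dt = (1.3002, 0.1757, -0.0218)

ω' = (1.3002, 0.1757, -0.0218)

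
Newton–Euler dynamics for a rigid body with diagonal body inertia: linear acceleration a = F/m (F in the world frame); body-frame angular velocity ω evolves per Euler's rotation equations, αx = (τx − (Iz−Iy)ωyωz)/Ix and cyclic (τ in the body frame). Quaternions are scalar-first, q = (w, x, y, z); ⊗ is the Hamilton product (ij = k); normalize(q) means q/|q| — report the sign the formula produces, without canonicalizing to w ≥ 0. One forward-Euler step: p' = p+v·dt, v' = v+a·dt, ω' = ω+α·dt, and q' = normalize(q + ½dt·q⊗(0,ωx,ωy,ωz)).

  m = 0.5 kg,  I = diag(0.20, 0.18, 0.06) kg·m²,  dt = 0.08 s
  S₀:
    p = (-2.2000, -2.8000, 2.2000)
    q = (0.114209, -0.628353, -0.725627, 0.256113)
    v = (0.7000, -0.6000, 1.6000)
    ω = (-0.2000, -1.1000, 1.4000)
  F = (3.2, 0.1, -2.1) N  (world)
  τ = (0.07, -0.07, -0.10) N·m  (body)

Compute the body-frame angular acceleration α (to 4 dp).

α = (-0.5740, -0.1711, -1.5933)

ω×(Iω) gyroscopic = (0.1848, -0.0392, -0.0044)
angular accel α = (-0.5740, -0.1711, -1.5933)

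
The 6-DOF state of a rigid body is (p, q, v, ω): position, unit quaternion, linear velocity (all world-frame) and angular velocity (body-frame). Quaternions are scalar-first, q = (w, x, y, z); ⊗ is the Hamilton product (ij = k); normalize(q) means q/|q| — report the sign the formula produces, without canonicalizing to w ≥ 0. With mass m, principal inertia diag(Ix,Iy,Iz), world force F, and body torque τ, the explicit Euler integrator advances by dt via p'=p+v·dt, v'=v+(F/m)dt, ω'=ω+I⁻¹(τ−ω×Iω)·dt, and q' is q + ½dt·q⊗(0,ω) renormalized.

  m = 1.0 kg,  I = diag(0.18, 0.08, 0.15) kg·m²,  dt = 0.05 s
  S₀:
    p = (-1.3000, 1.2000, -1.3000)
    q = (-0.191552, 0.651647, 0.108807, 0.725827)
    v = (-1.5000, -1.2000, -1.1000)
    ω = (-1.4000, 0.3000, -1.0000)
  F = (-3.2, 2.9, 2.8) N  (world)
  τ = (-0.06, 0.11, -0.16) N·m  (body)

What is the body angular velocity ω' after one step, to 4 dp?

precession coupling ω×(Iω) = (-0.0210, 0.0420, 0.0420)
angular accel α = (-0.2167, 0.8500, -1.3467)
ω + α·dt = (-1.4108, 0.3425, -1.0673)

ω' = (-1.4108, 0.3425, -1.0673)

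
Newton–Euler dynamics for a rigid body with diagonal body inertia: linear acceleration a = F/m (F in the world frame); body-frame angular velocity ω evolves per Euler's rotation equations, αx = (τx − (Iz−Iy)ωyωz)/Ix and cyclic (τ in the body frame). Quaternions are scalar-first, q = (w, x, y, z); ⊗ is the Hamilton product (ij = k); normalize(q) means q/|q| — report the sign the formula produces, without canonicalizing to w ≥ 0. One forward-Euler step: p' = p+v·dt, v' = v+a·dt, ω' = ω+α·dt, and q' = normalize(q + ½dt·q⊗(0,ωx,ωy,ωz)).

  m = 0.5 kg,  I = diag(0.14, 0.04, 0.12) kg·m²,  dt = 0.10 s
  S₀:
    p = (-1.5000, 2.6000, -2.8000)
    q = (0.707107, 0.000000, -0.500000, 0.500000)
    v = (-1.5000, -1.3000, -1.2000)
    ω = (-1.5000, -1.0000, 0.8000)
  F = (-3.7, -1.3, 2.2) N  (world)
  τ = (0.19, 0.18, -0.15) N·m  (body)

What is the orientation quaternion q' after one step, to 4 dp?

q' = (0.6589, -0.0478, -0.5701, 0.4884)

q⊗(0,ω) = (-0.9000000, -0.9606605, -1.4571070, -0.1843144)
q' = normalize(q + ½dt·q⊗(0,ω)) = (0.6589, -0.0478, -0.5701, 0.4884)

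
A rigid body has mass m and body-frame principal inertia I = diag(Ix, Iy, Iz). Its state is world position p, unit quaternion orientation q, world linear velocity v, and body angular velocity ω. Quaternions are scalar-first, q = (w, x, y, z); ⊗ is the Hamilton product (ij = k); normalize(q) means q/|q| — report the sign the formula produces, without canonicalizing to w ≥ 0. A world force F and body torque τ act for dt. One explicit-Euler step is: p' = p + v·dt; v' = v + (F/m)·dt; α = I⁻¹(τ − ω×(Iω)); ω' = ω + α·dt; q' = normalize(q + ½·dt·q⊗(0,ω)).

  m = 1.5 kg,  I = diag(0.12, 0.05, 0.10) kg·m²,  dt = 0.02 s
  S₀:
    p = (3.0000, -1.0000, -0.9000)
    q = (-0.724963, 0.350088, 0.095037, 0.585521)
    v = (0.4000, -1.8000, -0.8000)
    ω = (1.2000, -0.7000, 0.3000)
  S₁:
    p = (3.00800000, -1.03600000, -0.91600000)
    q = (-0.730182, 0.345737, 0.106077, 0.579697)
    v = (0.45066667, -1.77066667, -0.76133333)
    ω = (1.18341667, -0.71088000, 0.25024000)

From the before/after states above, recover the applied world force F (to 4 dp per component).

velocity change Δv = (0.05066667, 0.02933333, 0.03866667)
F = m·Δv/dt = (3.8000, 2.2000, 2.9000)

F = (3.8000, 2.2000, 2.9000)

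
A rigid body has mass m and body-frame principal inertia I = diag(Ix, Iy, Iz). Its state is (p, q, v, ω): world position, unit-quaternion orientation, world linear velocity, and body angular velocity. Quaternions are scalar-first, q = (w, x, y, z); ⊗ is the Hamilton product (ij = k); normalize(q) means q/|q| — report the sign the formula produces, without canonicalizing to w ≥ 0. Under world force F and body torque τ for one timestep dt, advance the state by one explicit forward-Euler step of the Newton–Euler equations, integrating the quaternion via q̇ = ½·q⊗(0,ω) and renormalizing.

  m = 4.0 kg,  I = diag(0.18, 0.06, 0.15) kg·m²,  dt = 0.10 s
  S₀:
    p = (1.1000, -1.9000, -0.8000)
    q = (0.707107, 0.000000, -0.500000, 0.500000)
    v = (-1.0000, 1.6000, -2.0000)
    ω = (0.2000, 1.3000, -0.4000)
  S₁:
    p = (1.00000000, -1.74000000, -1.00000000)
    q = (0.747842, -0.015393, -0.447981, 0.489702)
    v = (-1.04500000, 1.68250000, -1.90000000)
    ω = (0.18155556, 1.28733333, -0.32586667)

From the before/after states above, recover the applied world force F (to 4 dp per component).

F = (-1.8000, 3.3000, 4.0000)

Δv = v₁−v₀ = (-0.04500000, 0.08250000, 0.10000000)
m·(v₁−v₀)/dt = (-1.8000, 3.3000, 4.0000)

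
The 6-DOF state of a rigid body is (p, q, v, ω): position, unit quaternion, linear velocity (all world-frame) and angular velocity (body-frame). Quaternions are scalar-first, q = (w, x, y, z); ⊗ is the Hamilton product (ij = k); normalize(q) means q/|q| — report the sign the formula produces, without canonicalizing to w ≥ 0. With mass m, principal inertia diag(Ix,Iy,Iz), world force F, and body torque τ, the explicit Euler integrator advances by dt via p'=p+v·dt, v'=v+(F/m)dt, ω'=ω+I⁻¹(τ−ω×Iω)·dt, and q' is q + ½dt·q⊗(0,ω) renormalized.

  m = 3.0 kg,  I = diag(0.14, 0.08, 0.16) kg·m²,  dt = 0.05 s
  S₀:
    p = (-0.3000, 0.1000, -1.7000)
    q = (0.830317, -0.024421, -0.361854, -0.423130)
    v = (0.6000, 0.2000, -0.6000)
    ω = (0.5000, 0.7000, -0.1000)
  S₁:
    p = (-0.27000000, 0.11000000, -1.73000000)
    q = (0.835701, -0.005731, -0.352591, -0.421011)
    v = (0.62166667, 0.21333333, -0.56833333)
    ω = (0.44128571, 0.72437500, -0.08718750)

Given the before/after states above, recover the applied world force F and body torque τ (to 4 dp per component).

Δv = v₁−v₀ = (0.02166667, 0.01333333, 0.03166667)
F = m·Δv/dt = (1.3000, 0.8000, 1.9000)
ω₁ − ω₀ = (-0.05871429, 0.02437500, 0.01281250)
applied torque τ = (-0.1700, 0.0400, 0.0200)

F = (1.3000, 0.8000, 1.9000)
τ = (-0.1700, 0.0400, 0.0200)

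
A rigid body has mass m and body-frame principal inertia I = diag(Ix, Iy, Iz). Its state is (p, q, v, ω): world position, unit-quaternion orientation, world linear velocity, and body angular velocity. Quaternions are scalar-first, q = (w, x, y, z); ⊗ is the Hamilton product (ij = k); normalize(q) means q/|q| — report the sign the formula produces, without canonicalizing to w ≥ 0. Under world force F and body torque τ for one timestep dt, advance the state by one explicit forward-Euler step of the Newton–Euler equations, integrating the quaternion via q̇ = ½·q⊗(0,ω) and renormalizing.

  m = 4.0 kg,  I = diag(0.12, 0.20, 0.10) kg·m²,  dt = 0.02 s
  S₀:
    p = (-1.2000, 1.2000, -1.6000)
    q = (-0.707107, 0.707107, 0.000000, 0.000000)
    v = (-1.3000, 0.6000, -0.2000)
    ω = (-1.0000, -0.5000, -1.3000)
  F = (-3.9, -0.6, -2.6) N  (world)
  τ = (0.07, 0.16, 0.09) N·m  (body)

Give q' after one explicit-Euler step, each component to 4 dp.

q⊗(0,ω) = (0.7071070, 0.7071070, 1.2727926, 0.5656856)
updated quaternion q' = (-0.6999, 0.7141, 0.0127, 0.0057)

q' = (-0.6999, 0.7141, 0.0127, 0.0057)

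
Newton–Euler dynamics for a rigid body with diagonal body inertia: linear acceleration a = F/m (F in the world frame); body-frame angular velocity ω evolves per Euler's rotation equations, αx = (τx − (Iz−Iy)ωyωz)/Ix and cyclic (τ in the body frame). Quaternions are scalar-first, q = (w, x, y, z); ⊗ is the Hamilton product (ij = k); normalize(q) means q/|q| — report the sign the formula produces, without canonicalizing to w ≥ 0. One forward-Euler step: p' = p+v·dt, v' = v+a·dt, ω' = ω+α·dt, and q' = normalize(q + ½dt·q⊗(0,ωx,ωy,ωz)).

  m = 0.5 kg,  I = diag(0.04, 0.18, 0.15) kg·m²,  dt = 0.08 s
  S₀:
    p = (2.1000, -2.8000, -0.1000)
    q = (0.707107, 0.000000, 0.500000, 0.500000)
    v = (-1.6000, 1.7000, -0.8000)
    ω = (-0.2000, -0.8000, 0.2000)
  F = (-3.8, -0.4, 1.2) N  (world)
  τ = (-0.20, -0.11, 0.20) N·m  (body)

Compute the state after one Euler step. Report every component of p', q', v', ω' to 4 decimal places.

p' = (1.9720, -2.6640, -0.1640)
q' = (0.7187, 0.0143, 0.4731, 0.5094)
v' = (-2.2080, 1.6360, -0.6080)
ω' = (-0.6096, -0.8508, 0.2947)

ω×(Iω) gyroscopic = (0.0048, 0.0044, 0.0224)
α = I⁻¹(τ − ω×Iω) = (-5.1200, -0.6356, 1.1840)
ω' = ω + α·dt = (-0.6096, -0.8508, 0.2947)
2q̇ = q⊗(0,ω) = (0.3000000, 0.3585786, -0.6656856, 0.2414214)
updated quaternion q' = (0.7187, 0.0143, 0.4731, 0.5094)
a = (-7.6000, -0.8000, 2.4000)
p + v·dt = (1.9720, -2.6640, -0.1640)
new velocity v' = (-2.2080, 1.6360, -0.6080)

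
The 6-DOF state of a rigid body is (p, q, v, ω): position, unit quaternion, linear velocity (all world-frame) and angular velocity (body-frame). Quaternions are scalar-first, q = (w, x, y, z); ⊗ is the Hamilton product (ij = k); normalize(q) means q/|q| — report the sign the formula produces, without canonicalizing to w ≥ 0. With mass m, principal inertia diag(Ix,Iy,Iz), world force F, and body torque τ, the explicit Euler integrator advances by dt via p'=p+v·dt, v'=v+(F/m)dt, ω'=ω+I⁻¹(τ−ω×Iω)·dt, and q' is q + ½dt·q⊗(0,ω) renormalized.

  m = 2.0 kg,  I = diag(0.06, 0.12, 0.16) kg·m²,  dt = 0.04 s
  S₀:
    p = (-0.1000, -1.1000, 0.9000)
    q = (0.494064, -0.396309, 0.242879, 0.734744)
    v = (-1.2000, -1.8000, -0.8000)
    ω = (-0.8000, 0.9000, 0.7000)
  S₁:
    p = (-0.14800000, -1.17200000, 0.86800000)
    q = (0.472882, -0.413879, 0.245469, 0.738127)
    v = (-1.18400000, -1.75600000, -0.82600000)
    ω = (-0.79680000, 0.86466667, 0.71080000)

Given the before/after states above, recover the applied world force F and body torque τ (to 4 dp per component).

ω₁ − ω₀ = (0.00320000, -0.03533333, 0.01080000)
I·α + gyro = (0.0300, -0.0500, 0.0000)
velocity change Δv = (0.01600000, 0.04400000, -0.02600000)
F = m·Δv/dt = (0.8000, 2.2000, -1.3000)

F = (0.8000, 2.2000, -1.3000)
τ = (0.0300, -0.0500, 0.0000)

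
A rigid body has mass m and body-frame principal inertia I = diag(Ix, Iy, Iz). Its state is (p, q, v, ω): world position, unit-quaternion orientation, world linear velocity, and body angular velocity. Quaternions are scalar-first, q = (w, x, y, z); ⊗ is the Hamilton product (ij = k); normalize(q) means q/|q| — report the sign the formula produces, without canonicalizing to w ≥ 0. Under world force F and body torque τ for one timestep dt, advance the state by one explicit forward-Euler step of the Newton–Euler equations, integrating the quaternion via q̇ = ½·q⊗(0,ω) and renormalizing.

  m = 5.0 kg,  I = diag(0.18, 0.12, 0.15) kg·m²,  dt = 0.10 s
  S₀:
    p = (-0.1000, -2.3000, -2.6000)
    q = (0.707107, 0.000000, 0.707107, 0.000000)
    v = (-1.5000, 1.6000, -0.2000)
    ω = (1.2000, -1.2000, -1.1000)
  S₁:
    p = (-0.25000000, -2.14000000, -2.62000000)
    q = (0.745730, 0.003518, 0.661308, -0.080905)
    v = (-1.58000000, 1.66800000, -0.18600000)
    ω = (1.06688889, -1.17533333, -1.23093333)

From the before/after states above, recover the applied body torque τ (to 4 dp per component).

τ = (-0.2000, -0.0100, -0.1100)

rate change Δω = (-0.13311111, 0.02466667, -0.13093333)
precession coupling = (0.0396, -0.0396, 0.0864)
I·α + gyro = (-0.2000, -0.0100, -0.1100)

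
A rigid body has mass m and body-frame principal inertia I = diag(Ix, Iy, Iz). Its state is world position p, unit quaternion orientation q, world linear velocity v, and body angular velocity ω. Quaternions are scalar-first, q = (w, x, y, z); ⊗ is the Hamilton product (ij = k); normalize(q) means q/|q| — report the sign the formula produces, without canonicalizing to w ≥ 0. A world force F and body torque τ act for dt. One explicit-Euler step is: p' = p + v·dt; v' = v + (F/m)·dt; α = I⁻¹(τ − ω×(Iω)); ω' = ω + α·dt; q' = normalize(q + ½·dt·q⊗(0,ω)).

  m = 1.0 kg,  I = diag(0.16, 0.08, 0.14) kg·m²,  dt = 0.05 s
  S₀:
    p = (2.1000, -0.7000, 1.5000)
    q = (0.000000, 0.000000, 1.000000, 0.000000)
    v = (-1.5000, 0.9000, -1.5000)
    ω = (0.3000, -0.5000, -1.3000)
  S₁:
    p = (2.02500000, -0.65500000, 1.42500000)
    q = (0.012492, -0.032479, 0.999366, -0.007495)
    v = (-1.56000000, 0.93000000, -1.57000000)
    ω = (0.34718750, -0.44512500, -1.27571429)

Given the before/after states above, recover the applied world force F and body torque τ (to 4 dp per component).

v₁ − v₀ = (-0.06000000, 0.03000000, -0.07000000)
m·(v₁−v₀)/dt = (-1.2000, 0.6000, -1.4000)
rate change Δω = (0.04718750, 0.05487500, 0.02428571)
gyro term ω₀×Iω₀ = (0.0390, -0.0078, 0.0120)
applied torque τ = (0.1900, 0.0800, 0.0800)

F = (-1.2000, 0.6000, -1.4000)
τ = (0.1900, 0.0800, 0.0800)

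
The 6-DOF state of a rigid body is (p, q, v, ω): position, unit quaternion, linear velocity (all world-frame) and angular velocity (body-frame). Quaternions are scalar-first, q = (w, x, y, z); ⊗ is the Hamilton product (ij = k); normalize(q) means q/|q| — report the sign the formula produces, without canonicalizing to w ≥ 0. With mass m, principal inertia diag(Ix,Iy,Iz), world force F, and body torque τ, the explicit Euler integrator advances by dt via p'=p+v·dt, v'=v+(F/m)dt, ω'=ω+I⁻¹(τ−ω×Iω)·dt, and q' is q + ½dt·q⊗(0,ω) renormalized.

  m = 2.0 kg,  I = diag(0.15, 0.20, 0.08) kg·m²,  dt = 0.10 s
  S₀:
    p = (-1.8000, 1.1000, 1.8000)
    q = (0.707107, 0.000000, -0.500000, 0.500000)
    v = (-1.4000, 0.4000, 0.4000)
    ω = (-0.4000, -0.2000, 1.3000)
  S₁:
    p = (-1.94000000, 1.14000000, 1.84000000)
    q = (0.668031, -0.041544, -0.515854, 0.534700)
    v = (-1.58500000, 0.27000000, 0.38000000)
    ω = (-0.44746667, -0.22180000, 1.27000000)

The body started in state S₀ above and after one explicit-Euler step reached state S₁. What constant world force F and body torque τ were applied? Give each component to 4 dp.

Δω = ω₁−ω₀ = (-0.04746667, -0.02180000, -0.03000000)
precession coupling = (0.0312, -0.0364, 0.0040)
τ = I·(Δω/dt) + ω₀×(Iω₀) = (-0.0400, -0.0800, -0.0200)
v₁ − v₀ = (-0.18500000, -0.13000000, -0.02000000)
F = m·Δv/dt = (-3.7000, -2.6000, -0.4000)

F = (-3.7000, -2.6000, -0.4000)
τ = (-0.0400, -0.0800, -0.0200)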